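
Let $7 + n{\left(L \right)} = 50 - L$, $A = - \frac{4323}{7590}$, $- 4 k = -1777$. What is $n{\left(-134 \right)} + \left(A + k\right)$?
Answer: $\frac{285513}{460} \approx 620.68$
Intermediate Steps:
$k = \frac{1777}{4}$ ($k = \left(- \frac{1}{4}\right) \left(-1777\right) = \frac{1777}{4} \approx 444.25$)
$A = - \frac{131}{230}$ ($A = \left(-4323\right) \frac{1}{7590} = - \frac{131}{230} \approx -0.56956$)
$n{\left(L \right)} = 43 - L$ ($n{\left(L \right)} = -7 - \left(-50 + L\right) = 43 - L$)
$n{\left(-134 \right)} + \left(A + k\right) = \left(43 - -134\right) + \left(- \frac{131}{230} + \frac{1777}{4}\right) = \left(43 + 134\right) + \frac{204093}{460} = 177 + \frac{204093}{460} = \frac{285513}{460}$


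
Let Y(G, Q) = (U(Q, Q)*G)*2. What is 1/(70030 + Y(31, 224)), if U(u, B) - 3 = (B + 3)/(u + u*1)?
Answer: 224/15735421 ≈ 1.4235e-5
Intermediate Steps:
U(u, B) = 3 + (3 + B)/(2*u) (U(u, B) = 3 + (B + 3)/(u + u*1) = 3 + (3 + B)/(u + u) = 3 + (3 + B)/((2*u)) = 3 + (3 + B)*(1/(2*u)) = 3 + (3 + B)/(2*u))
Y(G, Q) = G*(3 + 7*Q)/Q (Y(G, Q) = (((3 + Q + 6*Q)/(2*Q))*G)*2 = (((3 + 7*Q)/(2*Q))*G)*2 = (G*(3 + 7*Q)/(2*Q))*2 = G*(3 + 7*Q)/Q)
1/(70030 + Y(31, 224)) = 1/(70030 + 31*(3 + 7*224)/224) = 1/(70030 + 31*(1/224)*(3 + 1568)) = 1/(70030 + 31*(1/224)*1571) = 1/(70030 + 48701/224) = 1/(15735421/224) = 224/15735421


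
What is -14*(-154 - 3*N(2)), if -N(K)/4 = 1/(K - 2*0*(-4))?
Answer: 2072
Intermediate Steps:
N(K) = -4/K (N(K) = -4/(K - 2*0*(-4)) = -4/(K + 0*(-4)) = -4/(K + 0) = -4/K)
-14*(-154 - 3*N(2)) = -14*(-154 - (-12)/2) = -14*(-154 - 3*(-2)) = -14*(-154 + 6) = -14*(-148) = 2072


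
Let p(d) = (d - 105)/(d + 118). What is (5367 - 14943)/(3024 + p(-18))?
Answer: -319200/100759 ≈ -3.1680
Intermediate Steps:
p(d) = (-105 + d)/(118 + d)
(5367 - 14943)/(3024 + p(-18)) = (5367 - 14943)/(3024 + (-105 - 18)/(118 - 18)) = -9576/(3024 - 123/100) = -9576/302277/100 = -9576*100/302277 = -319200/100759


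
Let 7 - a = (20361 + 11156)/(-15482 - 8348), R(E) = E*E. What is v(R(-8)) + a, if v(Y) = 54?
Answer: 1485147/23830 ≈ 62.323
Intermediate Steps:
R(E) = E²
a = 198327/23830 (a = 7 - (20361 + 11156)/(-15482 - 8348) = 7 - 31517/(-23830) = 7 - 31517*(-1)/23830 = 7 - 1*(-31517/23830) = 7 + 31517/23830 = 198327/23830 ≈ 8.3226)
v(R(-8)) + a = 54 + 198327/23830 = 1485147/23830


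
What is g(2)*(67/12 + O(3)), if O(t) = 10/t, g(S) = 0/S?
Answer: 0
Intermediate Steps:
g(S) = 0
g(2)*(67/12 + O(3)) = 0*(67/12 + 10/3) = 0*(107/12) = 0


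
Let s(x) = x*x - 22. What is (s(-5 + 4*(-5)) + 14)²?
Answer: 380689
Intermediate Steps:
s(x) = -22 + x² (s(x) = x² - 22 = -22 + x²)
(s(-5 + 4*(-5)) + 14)² = ((-22 + (-5 + 4*(-5))²) + 14)² = ((-22 + (-5 - 20)²) + 14)² = ((-22 + (-25)²) + 14)² = ((-22 + 625) + 14)² = (603 + 14)² = 617² = 380689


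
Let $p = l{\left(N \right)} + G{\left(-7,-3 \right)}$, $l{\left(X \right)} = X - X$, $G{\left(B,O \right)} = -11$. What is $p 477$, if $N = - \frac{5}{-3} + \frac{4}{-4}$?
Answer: $-5247$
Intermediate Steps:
$N = \frac{2}{3}$ ($N = \left(-5\right) \left(- \frac{1}{3}\right) + 4 \left(- \frac{1}{4}\right) = \frac{5}{3} - 1 = \frac{2}{3} \approx 0.66667$)
$l{\left(X \right)} = 0$
$p = -11$ ($p = 0 - 11 = -11$)
$p 477 = \left(-11\right) 477 = -5247$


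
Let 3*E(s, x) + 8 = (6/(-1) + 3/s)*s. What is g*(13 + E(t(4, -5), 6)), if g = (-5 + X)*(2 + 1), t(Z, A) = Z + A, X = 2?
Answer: -120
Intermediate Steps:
t(Z, A) = A + Z
g = -9 (g = (-5 + 2)*(2 + 1) = -3*3 = -9)
E(s, x) = -8/3 + s*(-6 + 3/s)/3 (E(s, x) = -8/3 + ((6/(-1) + 3/s)*s)/3 = -8/3 + ((6*(-1) + 3/s)*s)/3 = -8/3 + ((-6 + 3/s)*s)/3 = -8/3 + (s*(-6 + 3/s))/3 = -8/3 + s*(-6 + 3/s)/3)
g*(13 + E(t(4, -5), 6)) = -9*(13 + (-5/3 - 2*(-5 + 4))) = -9*(13 + (-5/3 - 2*(-1))) = -9*(13 + (-5/3 + 2)) = -9*(13 + ⅓) = -9*40/3 = -120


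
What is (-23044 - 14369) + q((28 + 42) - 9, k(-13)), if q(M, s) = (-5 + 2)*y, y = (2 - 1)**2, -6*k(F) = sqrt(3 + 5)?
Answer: -37416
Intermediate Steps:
k(F) = -sqrt(2)/3 (k(F) = -sqrt(3 + 5)/6 = -sqrt(2)/3)
y = 1 (y = 1**2 = 1)
q(M, s) = -3 (q(M, s) = (-5 + 2)*1 = -3*1 = -3)
(-23044 - 14369) + q((28 + 42) - 9, k(-13)) = (-23044 - 14369) - 3 = -37413 - 3 = -37416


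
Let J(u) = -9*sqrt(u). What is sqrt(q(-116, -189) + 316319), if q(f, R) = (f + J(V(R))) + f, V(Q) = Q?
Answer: sqrt(316087 - 27*I*sqrt(21)) ≈ 562.22 - 0.11*I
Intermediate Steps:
q(f, R) = -9*sqrt(R) + 2*f (q(f, R) = (f - 9*sqrt(R)) + f = -9*sqrt(R) + 2*f)
sqrt(q(-116, -189) + 316319) = sqrt((-27*I*sqrt(21) + 2*(-116)) + 316319) = sqrt((-27*I*sqrt(21) - 232) + 316319) = sqrt((-232 - 27*I*sqrt(21)) + 316319) = sqrt(316087 - 27*I*sqrt(21))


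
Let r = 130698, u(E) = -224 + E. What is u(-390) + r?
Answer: 130084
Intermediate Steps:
u(-390) + r = (-224 - 390) + 130698 = -614 + 130698 = 130084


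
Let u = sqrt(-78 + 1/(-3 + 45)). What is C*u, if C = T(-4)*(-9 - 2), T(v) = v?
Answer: 110*I*sqrt(5502)/21 ≈ 388.54*I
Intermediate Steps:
C = 44 (C = -4*(-9 - 2) = -4*(-11) = 44)
u = 5*I*sqrt(5502)/42 (u = sqrt(-78 + 1/42) = sqrt(-3275/42) = 5*I*sqrt(5502)/42 ≈ 8.8304*I)
C*u = 44*(5*I*sqrt(5502)/42) = 110*I*sqrt(5502)/21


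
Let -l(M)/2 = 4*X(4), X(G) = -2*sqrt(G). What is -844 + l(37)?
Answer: -812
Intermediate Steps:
l(M) = 32 (l(M) = -8*(-2*sqrt(4)) = -8*(-2*2) = -8*(-4) = -2*(-16) = 32)
-844 + l(37) = -844 + 32 = -812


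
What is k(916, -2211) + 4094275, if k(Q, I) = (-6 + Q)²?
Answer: 4922375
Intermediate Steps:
k(916, -2211) + 4094275 = (-6 + 916)² + 4094275 = 910² + 4094275 = 828100 + 4094275 = 4922375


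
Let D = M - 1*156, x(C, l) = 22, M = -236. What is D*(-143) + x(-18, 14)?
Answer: 56078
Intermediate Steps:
D = -392 (D = -236 - 1*156 = -236 - 156 = -392)
D*(-143) + x(-18, 14) = -392*(-143) + 22 = 56056 + 22 = 56078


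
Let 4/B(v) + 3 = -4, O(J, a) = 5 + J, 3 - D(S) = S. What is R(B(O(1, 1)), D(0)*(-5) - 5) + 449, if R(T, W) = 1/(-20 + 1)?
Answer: 8530/19 ≈ 448.95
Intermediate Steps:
D(S) = 3 - S
B(v) = -4/7 (B(v) = 4/(-3 - 4) = 4/(-7) = 4*(-1/7) = -4/7)
R(T, W) = -1/19 (R(T, W) = 1/(-19) = -1/19)
R(B(O(1, 1)), D(0)*(-5) - 5) + 449 = -1/19 + 449 = 8530/19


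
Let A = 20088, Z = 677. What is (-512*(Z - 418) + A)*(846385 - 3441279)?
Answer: 291977472880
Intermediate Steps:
(-512*(Z - 418) + A)*(846385 - 3441279) = (-512*(677 - 418) + 20088)*(846385 - 3441279) = (-512*259 + 20088)*(-2594894) = (-132608 + 20088)*(-2594894) = -112520*(-2594894) = 291977472880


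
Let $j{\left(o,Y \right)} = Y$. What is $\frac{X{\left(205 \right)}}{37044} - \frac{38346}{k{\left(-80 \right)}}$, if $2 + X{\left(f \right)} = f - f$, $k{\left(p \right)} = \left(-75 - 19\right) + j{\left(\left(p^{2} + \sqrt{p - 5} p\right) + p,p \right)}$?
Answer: $\frac{118374073}{537138} \approx 220.38$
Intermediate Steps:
$k{\left(p \right)} = -94 + p$ ($k{\left(p \right)} = \left(-75 - 19\right) + p = -94 + p$)
$X{\left(f \right)} = -2$ ($X{\left(f \right)} = -2 + \left(f - f\right) = -2 + 0 = -2$)
$\frac{X{\left(205 \right)}}{37044} - \frac{38346}{k{\left(-80 \right)}} = - \frac{2}{37044} - \frac{38346}{-94 - 80} = \left(-2\right) \frac{1}{37044} - \frac{38346}{-174} = - \frac{1}{18522} - - \frac{6391}{29} = - \frac{1}{18522} + \frac{6391}{29} = \frac{118374073}{537138}$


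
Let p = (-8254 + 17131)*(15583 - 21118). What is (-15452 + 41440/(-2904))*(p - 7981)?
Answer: 275896756461056/363 ≈ 7.6005e+11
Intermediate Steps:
p = -49134195 (p = 8877*(-5535) = -49134195)
(-15452 + 41440/(-2904))*(p - 7981) = (-15452 + 41440/(-2904))*(-49134195 - 7981) = (-15452 + 41440*(-1/2904))*(-49142176) = (-15452 - 5180/363)*(-49142176) = -5614256/363*(-49142176) = 275896756461056/363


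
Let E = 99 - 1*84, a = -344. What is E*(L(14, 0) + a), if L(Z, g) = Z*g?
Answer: -5160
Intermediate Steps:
E = 15 (E = 99 - 84 = 15)
E*(L(14, 0) + a) = 15*(14*0 - 344) = 15*(0 - 344) = 15*(-344) = -5160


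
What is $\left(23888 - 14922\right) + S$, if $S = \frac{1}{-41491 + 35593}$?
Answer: $\frac{52881467}{5898} \approx 8966.0$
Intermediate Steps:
$S = - \frac{1}{5898}$ ($S = \frac{1}{-5898} = - \frac{1}{5898} \approx -0.00016955$)
$\left(23888 - 14922\right) + S = \left(23888 - 14922\right) - \frac{1}{5898} = 8966 - \frac{1}{5898} = \frac{52881467}{5898}$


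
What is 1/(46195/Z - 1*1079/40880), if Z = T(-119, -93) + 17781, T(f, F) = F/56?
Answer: 40701885840/104678990803 ≈ 0.38883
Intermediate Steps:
T(f, F) = F/56 (T(f, F) = F*(1/56) = F/56)
Z = 995643/56 (Z = (1/56)*(-93) + 17781 = -93/56 + 17781 = 995643/56 ≈ 17779.)
1/(46195/Z - 1*1079/40880) = 1/(46195/(995643/56) - 1*1079/40880) = 1/(46195*(56/995643) - 1079*1/40880) = 1/(2586920/995643 - 1079/40880) = 1/(104678990803/40701885840) = 40701885840/104678990803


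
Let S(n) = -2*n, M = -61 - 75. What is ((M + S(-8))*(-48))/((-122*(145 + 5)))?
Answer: -96/305 ≈ -0.31475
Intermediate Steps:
M = -136
((M + S(-8))*(-48))/((-122*(145 + 5))) = ((-136 - 2*(-8))*(-48))/((-122*(145 + 5))) = ((-136 + 16)*(-48))/((-122*150)) = -120*(-48)/(-18300) = 5760*(-1/18300) = -96/305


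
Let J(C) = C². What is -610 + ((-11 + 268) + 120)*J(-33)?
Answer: 409943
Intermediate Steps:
-610 + ((-11 + 268) + 120)*J(-33) = -610 + ((-11 + 268) + 120)*(-33)² = -610 + (257 + 120)*1089 = -610 + 377*1089 = -610 + 410553 = 409943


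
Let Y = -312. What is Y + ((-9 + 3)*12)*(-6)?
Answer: 120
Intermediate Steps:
Y + ((-9 + 3)*12)*(-6) = -312 + ((-9 + 3)*12)*(-6) = -312 - 6*12*(-6) = -312 - 72*(-6) = -312 + 432 = 120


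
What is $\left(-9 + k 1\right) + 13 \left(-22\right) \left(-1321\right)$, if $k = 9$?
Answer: $377806$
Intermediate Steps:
$\left(-9 + k 1\right) + 13 \left(-22\right) \left(-1321\right) = \left(-9 + 9 \cdot 1\right) + 13 \left(-22\right) \left(-1321\right) = \left(-9 + 9\right) - -377806 = 0 + 377806 = 377806$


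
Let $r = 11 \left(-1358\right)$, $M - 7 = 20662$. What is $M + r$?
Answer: $5731$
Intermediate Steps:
$M = 20669$ ($M = 7 + 20662 = 20669$)
$r = -14938$
$M + r = 20669 - 14938 = 5731$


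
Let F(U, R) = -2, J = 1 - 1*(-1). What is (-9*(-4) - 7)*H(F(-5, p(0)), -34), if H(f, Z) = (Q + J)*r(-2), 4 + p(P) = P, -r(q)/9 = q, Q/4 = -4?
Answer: -7308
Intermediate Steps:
J = 2 (J = 1 + 1 = 2)
Q = -16 (Q = 4*(-4) = -16)
r(q) = -9*q
p(P) = -4 + P
H(f, Z) = -252 (H(f, Z) = (-16 + 2)*(-9*(-2)) = -14*18 = -252)
(-9*(-4) - 7)*H(F(-5, p(0)), -34) = (-9*(-4) - 7)*(-252) = (36 - 7)*(-252) = 29*(-252) = -7308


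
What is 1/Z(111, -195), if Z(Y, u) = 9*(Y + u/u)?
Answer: 1/1008 ≈ 0.00099206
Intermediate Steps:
Z(Y, u) = 9 + 9*Y (Z(Y, u) = 9*(Y + 1) = 9*(1 + Y) = 9 + 9*Y)
1/Z(111, -195) = 1/(9 + 9*111) = 1/(9 + 999) = 1/1008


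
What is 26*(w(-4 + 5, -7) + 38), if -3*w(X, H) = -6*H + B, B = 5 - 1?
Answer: 1768/3 ≈ 589.33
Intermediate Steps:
B = 4
w(X, H) = -4/3 + 2*H (w(X, H) = -(-6*H + 4)/3 = -(4 - 6*H)/3 = -4/3 + 2*H)
26*(w(-4 + 5, -7) + 38) = 26*((-4/3 + 2*(-7)) + 38) = 26*((-4/3 - 14) + 38) = 26*(-46/3 + 38) = 26*(68/3) = 1768/3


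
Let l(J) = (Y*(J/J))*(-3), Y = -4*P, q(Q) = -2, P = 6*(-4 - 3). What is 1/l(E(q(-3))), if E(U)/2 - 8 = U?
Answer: -1/504 ≈ -0.0019841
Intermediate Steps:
P = -42 (P = 6*(-7) = -42)
E(U) = 16 + 2*U
Y = 168 (Y = -4*(-42) = 168)
l(J) = -504 (l(J) = (168*(J/J))*(-3) = (168*1)*(-3) = 168*(-3) = -504)
1/l(E(q(-3))) = 1/(-504) = -1/504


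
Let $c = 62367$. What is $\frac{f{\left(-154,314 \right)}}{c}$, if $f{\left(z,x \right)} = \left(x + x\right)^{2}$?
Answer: $\frac{394384}{62367} \approx 6.3236$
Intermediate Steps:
$f{\left(z,x \right)} = 4 x^{2}$ ($f{\left(z,x \right)} = \left(2 x\right)^{2} = 4 x^{2}$)
$\frac{f{\left(-154,314 \right)}}{c} = \frac{4 \cdot 314^{2}}{62367} = 4 \cdot 98596 \cdot \frac{1}{62367} = 394384 \cdot \frac{1}{62367} = \frac{394384}{62367}$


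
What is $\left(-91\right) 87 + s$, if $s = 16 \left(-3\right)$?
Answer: $-7965$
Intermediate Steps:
$s = -48$
$\left(-91\right) 87 + s = \left(-91\right) 87 - 48 = -7917 - 48 = -7965$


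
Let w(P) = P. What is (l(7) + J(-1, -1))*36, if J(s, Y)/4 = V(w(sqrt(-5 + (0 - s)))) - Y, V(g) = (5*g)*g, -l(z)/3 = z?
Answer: -3492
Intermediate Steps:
l(z) = -3*z
V(g) = 5*g**2
J(s, Y) = -100 - 20*s - 4*Y (J(s, Y) = 4*(5*(sqrt(-5 + (0 - s)))**2 - Y) = 4*(5*(sqrt(-5 - s))**2 - Y) = 4*(5*(-5 - s) - Y) = 4*((-25 - 5*s) - Y) = 4*(-25 - Y - 5*s) = -100 - 20*s - 4*Y)
(l(7) + J(-1, -1))*36 = (-3*7 + (-100 - 20*(-1) - 4*(-1)))*36 = (-21 + (-100 + 20 + 4))*36 = (-21 - 76)*36 = -97*36 = -3492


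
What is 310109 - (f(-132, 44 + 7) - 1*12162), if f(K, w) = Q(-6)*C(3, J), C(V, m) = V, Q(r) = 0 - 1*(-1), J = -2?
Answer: 322268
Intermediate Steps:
Q(r) = 1 (Q(r) = 0 + 1 = 1)
f(K, w) = 3 (f(K, w) = 1*3 = 3)
310109 - (f(-132, 44 + 7) - 1*12162) = 310109 - (3 - 1*12162) = 310109 - (3 - 12162) = 310109 - 1*(-12159) = 310109 + 12159 = 322268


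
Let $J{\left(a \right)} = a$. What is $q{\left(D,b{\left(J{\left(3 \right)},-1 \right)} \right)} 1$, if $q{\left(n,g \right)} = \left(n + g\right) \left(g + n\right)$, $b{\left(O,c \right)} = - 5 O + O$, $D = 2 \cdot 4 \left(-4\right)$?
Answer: $1936$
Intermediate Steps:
$D = -32$ ($D = 8 \left(-4\right) = -32$)
$b{\left(O,c \right)} = - 4 O$
$q{\left(n,g \right)} = \left(g + n\right)^{2}$ ($q{\left(n,g \right)} = \left(g + n\right) \left(g + n\right) = \left(g + n\right)^{2}$)
$q{\left(D,b{\left(J{\left(3 \right)},-1 \right)} \right)} 1 = \left(\left(-4\right) 3 - 32\right)^{2} \cdot 1 = \left(-12 - 32\right)^{2} \cdot 1 = \left(-44\right)^{2} \cdot 1 = 1936 \cdot 1 = 1936$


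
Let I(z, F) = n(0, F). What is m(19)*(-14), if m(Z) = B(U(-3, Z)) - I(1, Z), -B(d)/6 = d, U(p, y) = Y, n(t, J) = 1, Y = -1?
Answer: -70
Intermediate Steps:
I(z, F) = 1
U(p, y) = -1
B(d) = -6*d
m(Z) = 5 (m(Z) = -6*(-1) - 1*1 = 6 - 1 = 5)
m(19)*(-14) = 5*(-14) = -70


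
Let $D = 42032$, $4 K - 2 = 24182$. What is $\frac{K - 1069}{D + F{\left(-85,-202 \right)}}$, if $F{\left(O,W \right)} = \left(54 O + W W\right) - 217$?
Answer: $\frac{711}{11147} \approx 0.063784$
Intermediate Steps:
$K = 6046$ ($K = \frac{1}{2} + \frac{1}{4} \cdot 24182 = \frac{1}{2} + \frac{12091}{2} = 6046$)
$F{\left(O,W \right)} = -217 + W^{2} + 54 O$ ($F{\left(O,W \right)} = \left(54 O + W^{2}\right) - 217 = \left(W^{2} + 54 O\right) - 217 = -217 + W^{2} + 54 O$)
$\frac{K - 1069}{D + F{\left(-85,-202 \right)}} = \frac{6046 - 1069}{42032 + \left(-217 + \left(-202\right)^{2} + 54 \left(-85\right)\right)} = \frac{4977}{42032 - -35997} = \frac{4977}{42032 + 35997} = \frac{4977}{78029} = 4977 \cdot \frac{1}{78029} = \frac{711}{11147}$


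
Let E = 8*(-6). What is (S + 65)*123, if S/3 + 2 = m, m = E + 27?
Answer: -492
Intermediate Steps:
E = -48
m = -21 (m = -48 + 27 = -21)
S = -69 (S = -6 + 3*(-21) = -6 - 63 = -69)
(S + 65)*123 = (-69 + 65)*123 = -4*123 = -492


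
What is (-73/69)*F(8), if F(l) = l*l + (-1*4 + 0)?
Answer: -1460/23 ≈ -63.478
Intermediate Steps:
F(l) = -4 + l**2 (F(l) = l**2 + (-4 + 0) = l**2 - 4 = -4 + l**2)
(-73/69)*F(8) = (-73/69)*(-4 + 8**2) = (-73*1/69)*(-4 + 64) = -73/69*60 = -1460/23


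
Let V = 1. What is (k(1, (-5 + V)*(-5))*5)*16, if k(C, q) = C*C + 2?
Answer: 240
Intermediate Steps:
k(C, q) = 2 + C² (k(C, q) = C² + 2 = 2 + C²)
(k(1, (-5 + V)*(-5))*5)*16 = ((2 + 1²)*5)*16 = ((2 + 1)*5)*16 = (3*5)*16 = 15*16 = 240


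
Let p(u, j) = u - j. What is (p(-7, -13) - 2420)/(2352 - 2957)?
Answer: 2414/605 ≈ 3.9901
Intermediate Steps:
(p(-7, -13) - 2420)/(2352 - 2957) = ((-7 - 1*(-13)) - 2420)/(2352 - 2957) = ((-7 + 13) - 2420)/(-605) = (6 - 2420)*(-1/605) = -2414*(-1/605) = 2414/605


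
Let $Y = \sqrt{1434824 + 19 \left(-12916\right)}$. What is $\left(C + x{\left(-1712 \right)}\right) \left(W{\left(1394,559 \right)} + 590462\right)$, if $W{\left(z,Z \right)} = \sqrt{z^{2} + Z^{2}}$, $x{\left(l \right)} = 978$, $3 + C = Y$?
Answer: $\left(975 + 2 \sqrt{297355}\right) \left(590462 + \sqrt{2255717}\right) \approx 1.2228 \cdot 10^{9}$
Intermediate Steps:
$Y = 2 \sqrt{297355}$ ($Y = \sqrt{1434824 - 245404} = \sqrt{1189420} = 2 \sqrt{297355} \approx 1090.6$)
$C = -3 + 2 \sqrt{297355} \approx 1087.6$
$W{\left(z,Z \right)} = \sqrt{Z^{2} + z^{2}}$
$\left(C + x{\left(-1712 \right)}\right) \left(W{\left(1394,559 \right)} + 590462\right) = \left(\left(-3 + 2 \sqrt{297355}\right) + 978\right) \left(\sqrt{559^{2} + 1394^{2}} + 590462\right) = \left(975 + 2 \sqrt{297355}\right) \left(\sqrt{312481 + 1943236} + 590462\right) = \left(975 + 2 \sqrt{297355}\right) \left(\sqrt{2255717} + 590462\right) = \left(975 + 2 \sqrt{297355}\right) \left(590462 + \sqrt{2255717}\right)$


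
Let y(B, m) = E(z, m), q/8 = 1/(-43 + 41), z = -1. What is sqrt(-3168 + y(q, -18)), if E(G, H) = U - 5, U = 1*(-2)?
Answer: 5*I*sqrt(127) ≈ 56.347*I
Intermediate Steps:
U = -2
q = -4 (q = 8/(-43 + 41) = 8/(-2) = 8*(-1/2) = -4)
E(G, H) = -7 (E(G, H) = -2 - 5 = -7)
y(B, m) = -7
sqrt(-3168 + y(q, -18)) = sqrt(-3168 - 7) = sqrt(-3175) = 5*I*sqrt(127)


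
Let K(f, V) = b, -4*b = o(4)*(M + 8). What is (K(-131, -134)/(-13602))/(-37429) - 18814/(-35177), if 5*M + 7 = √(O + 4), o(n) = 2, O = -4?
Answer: 31927938213093/59696454562220 ≈ 0.53484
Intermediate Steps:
M = -7/5 (M = -7/5 + √(-4 + 4)/5 = -7/5 + √0/5 = -7/5 + (⅕)*0 = -7/5 + 0 = -7/5 ≈ -1.4000)
b = -33/10 (b = -(-7/5 + 8)/2 = -33/(2*5) = -¼*66/5 = -33/10 ≈ -3.3000)
K(f, V) = -33/10
(K(-131, -134)/(-13602))/(-37429) - 18814/(-35177) = -33/10/(-13602)/(-37429) - 18814/(-35177) = -33/10*(-1/13602)*(-1/37429) - 18814*(-1/35177) = (11/45340)*(-1/37429) + 18814/35177 = -11/1697030860 + 18814/35177 = 31927938213093/59696454562220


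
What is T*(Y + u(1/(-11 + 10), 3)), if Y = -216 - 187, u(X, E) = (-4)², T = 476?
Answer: -184212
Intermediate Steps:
u(X, E) = 16
Y = -403
T*(Y + u(1/(-11 + 10), 3)) = 476*(-403 + 16) = 476*(-387) = -184212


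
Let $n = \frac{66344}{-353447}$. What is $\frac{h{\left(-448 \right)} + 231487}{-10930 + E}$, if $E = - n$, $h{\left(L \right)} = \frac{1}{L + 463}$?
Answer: $- \frac{613638069391}{28973320245} \approx -21.179$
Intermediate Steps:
$h{\left(L \right)} = \frac{1}{463 + L}$
$n = - \frac{66344}{353447}$ ($n = 66344 \left(- \frac{1}{353447}\right) = - \frac{66344}{353447} \approx -0.18771$)
$E = \frac{66344}{353447}$ ($E = \left(-1\right) \left(- \frac{66344}{353447}\right) = \frac{66344}{353447} \approx 0.18771$)
$\frac{h{\left(-448 \right)} + 231487}{-10930 + E} = \frac{\frac{1}{463 - 448} + 231487}{-10930 + \frac{66344}{353447}} = \frac{\frac{1}{15} + 231487}{- \frac{3863109366}{353447}} = \left(\frac{1}{15} + 231487\right) \left(- \frac{353447}{3863109366}\right) = \frac{3472306}{15} \left(- \frac{353447}{3863109366}\right) = - \frac{613638069391}{28973320245}$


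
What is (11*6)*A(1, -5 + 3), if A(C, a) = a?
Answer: -132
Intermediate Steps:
(11*6)*A(1, -5 + 3) = (11*6)*(-5 + 3) = 66*(-2) = -132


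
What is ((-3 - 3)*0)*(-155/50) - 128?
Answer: -128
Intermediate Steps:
((-3 - 3)*0)*(-155/50) - 128 = (-6*0)*(-155*1/50) - 128 = 0*(-31/10) - 128 = 0 - 128 = -128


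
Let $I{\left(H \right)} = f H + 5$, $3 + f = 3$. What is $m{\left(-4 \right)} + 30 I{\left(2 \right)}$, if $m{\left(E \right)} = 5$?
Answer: $155$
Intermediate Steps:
$f = 0$ ($f = -3 + 3 = 0$)
$I{\left(H \right)} = 5$ ($I{\left(H \right)} = 0 H + 5 = 0 + 5 = 5$)
$m{\left(-4 \right)} + 30 I{\left(2 \right)} = 5 + 30 \cdot 5 = 5 + 150 = 155$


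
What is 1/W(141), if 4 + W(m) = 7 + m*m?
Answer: 1/19884 ≈ 5.0292e-5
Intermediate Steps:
W(m) = 3 + m**2 (W(m) = -4 + (7 + m*m) = -4 + (7 + m**2) = 3 + m**2)
1/W(141) = 1/(3 + 141**2) = 1/(3 + 19881) = 1/19884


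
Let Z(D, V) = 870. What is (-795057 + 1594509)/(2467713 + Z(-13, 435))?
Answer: 88828/274287 ≈ 0.32385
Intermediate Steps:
(-795057 + 1594509)/(2467713 + Z(-13, 435)) = (-795057 + 1594509)/(2467713 + 870) = 799452/2468583 = 799452*(1/2468583) = 88828/274287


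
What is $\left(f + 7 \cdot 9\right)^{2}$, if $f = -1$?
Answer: $3844$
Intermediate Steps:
$\left(f + 7 \cdot 9\right)^{2} = \left(-1 + 7 \cdot 9\right)^{2} = \left(-1 + 63\right)^{2} = 62^{2} = 3844$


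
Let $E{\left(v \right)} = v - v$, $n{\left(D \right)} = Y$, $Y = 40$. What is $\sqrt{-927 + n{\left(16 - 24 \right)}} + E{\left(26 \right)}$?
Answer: $i \sqrt{887} \approx 29.783 i$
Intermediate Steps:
$n{\left(D \right)} = 40$
$E{\left(v \right)} = 0$
$\sqrt{-927 + n{\left(16 - 24 \right)}} + E{\left(26 \right)} = \sqrt{-927 + 40} + 0 = \sqrt{-887} + 0 = i \sqrt{887} + 0 = i \sqrt{887}$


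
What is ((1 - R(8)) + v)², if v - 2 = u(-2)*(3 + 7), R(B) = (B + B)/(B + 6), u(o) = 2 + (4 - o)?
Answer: 328329/49 ≈ 6700.6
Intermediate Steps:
u(o) = 6 - o
R(B) = 2*B/(6 + B) (R(B) = (2*B)/(6 + B) = 2*B/(6 + B))
v = 82 (v = 2 + (6 - 1*(-2))*(3 + 7) = 2 + (6 + 2)*10 = 2 + 8*10 = 2 + 80 = 82)
((1 - R(8)) + v)² = ((1 - 2*8/(6 + 8)) + 82)² = ((1 - 2*8/14) + 82)² = ((1 - 1*8/7) + 82)² = ((1 - 8/7) + 82)² = (-⅐ + 82)² = (573/7)² = 328329/49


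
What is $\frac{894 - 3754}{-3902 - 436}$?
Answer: $\frac{1430}{2169} \approx 0.65929$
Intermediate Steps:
$\frac{894 - 3754}{-3902 - 436} = - \frac{2860}{-4338} = \left(-2860\right) \left(- \frac{1}{4338}\right) = \frac{1430}{2169}$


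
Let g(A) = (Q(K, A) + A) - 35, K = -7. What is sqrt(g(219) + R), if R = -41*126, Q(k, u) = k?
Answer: I*sqrt(4989) ≈ 70.633*I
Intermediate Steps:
g(A) = -42 + A (g(A) = (-7 + A) - 35 = -42 + A)
R = -5166
sqrt(g(219) + R) = sqrt((-42 + 219) - 5166) = sqrt(177 - 5166) = sqrt(-4989) = I*sqrt(4989)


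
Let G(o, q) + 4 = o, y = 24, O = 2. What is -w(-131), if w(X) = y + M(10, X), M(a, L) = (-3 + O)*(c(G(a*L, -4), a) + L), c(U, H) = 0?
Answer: -155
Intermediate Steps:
G(o, q) = -4 + o
M(a, L) = -L (M(a, L) = (-3 + 2)*(0 + L) = -L)
w(X) = 24 - X
-w(-131) = -(24 - 1*(-131)) = -(24 + 131) = -1*155 = -155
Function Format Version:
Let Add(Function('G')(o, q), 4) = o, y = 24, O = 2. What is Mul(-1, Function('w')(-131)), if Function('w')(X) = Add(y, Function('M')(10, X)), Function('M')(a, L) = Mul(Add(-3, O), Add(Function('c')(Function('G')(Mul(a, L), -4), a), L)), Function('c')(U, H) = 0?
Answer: -155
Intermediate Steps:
Function('G')(o, q) = Add(-4, o)
Function('M')(a, L) = Mul(-1, L) (Function('M')(a, L) = Mul(Add(-3, 2), Add(0, L)) = Mul(-1, L))
Function('w')(X) = Add(24, Mul(-1, X))
Mul(-1, Function('w')(-131)) = Mul(-1, Add(24, Mul(-1, -131))) = Mul(-1, Add(24, 131)) = Mul(-1, 155) = -155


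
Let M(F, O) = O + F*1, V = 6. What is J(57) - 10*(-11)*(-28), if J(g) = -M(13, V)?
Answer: -3099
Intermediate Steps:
M(F, O) = F + O (M(F, O) = O + F = F + O)
J(g) = -19 (J(g) = -(13 + 6) = -1*19 = -19)
J(57) - 10*(-11)*(-28) = -19 - 10*(-11)*(-28) = -19 - (-110)*(-28) = -19 - 1*3080 = -19 - 3080 = -3099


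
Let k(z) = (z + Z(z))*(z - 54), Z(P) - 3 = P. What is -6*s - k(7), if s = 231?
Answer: -587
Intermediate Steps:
Z(P) = 3 + P
k(z) = (-54 + z)*(3 + 2*z) (k(z) = (z + (3 + z))*(z - 54) = (3 + 2*z)*(-54 + z) = (-54 + z)*(3 + 2*z))
-6*s - k(7) = -6*231 - (-162 - 105*7 + 2*7**2) = -1386 - (-162 - 735 + 2*49) = -1386 - (-162 - 735 + 98) = -1386 - 1*(-799) = -1386 + 799 = -587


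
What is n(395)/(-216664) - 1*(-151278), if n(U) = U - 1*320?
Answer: 32776496517/216664 ≈ 1.5128e+5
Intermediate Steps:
n(U) = -320 + U (n(U) = U - 320 = -320 + U)
n(395)/(-216664) - 1*(-151278) = (-320 + 395)/(-216664) - 1*(-151278) = 75*(-1/216664) + 151278 = -75/216664 + 151278 = 32776496517/216664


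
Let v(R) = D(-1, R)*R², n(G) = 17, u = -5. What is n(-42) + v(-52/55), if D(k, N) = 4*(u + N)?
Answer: -708457/166375 ≈ -4.2582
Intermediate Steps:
D(k, N) = -20 + 4*N (D(k, N) = 4*(-5 + N) = -20 + 4*N)
v(R) = R²*(-20 + 4*R) (v(R) = (-20 + 4*R)*R² = R²*(-20 + 4*R))
n(-42) + v(-52/55) = 17 + 4*(-52/55)²*(-5 - 52/55) = 17 + 4*(2704/3025)*(-327/55) = 17 - 3536832/166375 = -708457/166375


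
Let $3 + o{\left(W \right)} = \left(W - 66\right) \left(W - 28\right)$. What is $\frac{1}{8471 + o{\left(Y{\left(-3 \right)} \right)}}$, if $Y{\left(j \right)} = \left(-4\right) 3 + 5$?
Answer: $\frac{1}{11023} \approx 9.0719 \cdot 10^{-5}$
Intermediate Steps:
$Y{\left(j \right)} = -7$ ($Y{\left(j \right)} = -12 + 5 = -7$)
$o{\left(W \right)} = -3 + \left(-66 + W\right) \left(-28 + W\right)$ ($o{\left(W \right)} = -3 + \left(W - 66\right) \left(W - 28\right) = -3 + \left(-66 + W\right) \left(-28 + W\right)$)
$\frac{1}{8471 + o{\left(Y{\left(-3 \right)} \right)}} = \frac{1}{8471 + \left(1845 + \left(-7\right)^{2} - -658\right)} = \frac{1}{8471 + \left(1845 + 49 + 658\right)} = \frac{1}{8471 + 2552} = \frac{1}{11023}$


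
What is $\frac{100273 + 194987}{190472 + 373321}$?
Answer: $\frac{98420}{187931} \approx 0.5237$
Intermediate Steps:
$\frac{100273 + 194987}{190472 + 373321} = \frac{295260}{563793} = 295260 \cdot \frac{1}{563793} = \frac{98420}{187931}$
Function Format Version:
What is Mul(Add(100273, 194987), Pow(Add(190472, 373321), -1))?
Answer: Rational(98420, 187931) ≈ 0.52370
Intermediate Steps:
Mul(Add(100273, 194987), Pow(Add(190472, 373321), -1)) = Mul(295260, Pow(563793, -1)) = Mul(295260, Rational(1, 563793)) = Rational(98420, 187931)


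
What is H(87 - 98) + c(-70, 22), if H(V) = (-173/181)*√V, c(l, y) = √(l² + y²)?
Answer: 2*√1346 - 173*I*√11/181 ≈ 73.376 - 3.17*I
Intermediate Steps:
H(V) = -173*√V/181 (H(V) = (-173*1/181)*√V = -173*√V/181)
H(87 - 98) + c(-70, 22) = -173*√(87 - 98)/181 + √((-70)² + 22²) = -173*I*√11/181 + √(4900 + 484) = -173*I*√11/181 + √5384 = -173*I*√11/181 + 2*√1346 = 2*√1346 - 173*I*√11/181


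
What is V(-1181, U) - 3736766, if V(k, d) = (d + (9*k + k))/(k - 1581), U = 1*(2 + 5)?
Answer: -10320935889/2762 ≈ -3.7368e+6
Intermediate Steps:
U = 7 (U = 1*7 = 7)
V(k, d) = (d + 10*k)/(-1581 + k)
V(-1181, U) - 3736766 = (7 + 10*(-1181))/(-1581 - 1181) - 3736766 = (7 - 11810)/(-2762) - 3736766 = -1/2762*(-11803) - 3736766 = 11803/2762 - 3736766 = -10320935889/2762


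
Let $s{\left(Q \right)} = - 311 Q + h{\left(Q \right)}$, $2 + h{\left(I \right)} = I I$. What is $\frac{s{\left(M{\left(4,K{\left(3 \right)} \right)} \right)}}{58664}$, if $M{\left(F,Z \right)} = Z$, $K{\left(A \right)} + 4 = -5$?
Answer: $\frac{1439}{29332} \approx 0.049059$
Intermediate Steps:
$K{\left(A \right)} = -9$ ($K{\left(A \right)} = -4 - 5 = -9$)
$h{\left(I \right)} = -2 + I^{2}$ ($h{\left(I \right)} = -2 + I I = -2 + I^{2}$)
$s{\left(Q \right)} = -2 + Q^{2} - 311 Q$ ($s{\left(Q \right)} = - 311 Q + \left(-2 + Q^{2}\right) = -2 + Q^{2} - 311 Q$)
$\frac{s{\left(M{\left(4,K{\left(3 \right)} \right)} \right)}}{58664} = \frac{-2 + \left(-9\right)^{2} - -2799}{58664} = \left(-2 + 81 + 2799\right) \frac{1}{58664} = 2878 \cdot \frac{1}{58664} = \frac{1439}{29332}$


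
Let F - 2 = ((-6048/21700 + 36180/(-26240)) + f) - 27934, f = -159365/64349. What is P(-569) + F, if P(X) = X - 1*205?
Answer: -1878505888232283/65430063200 ≈ -28710.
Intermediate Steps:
f = -159365/64349 (f = -159365*1/64349 = -159365/64349 ≈ -2.4766)
P(X) = -205 + X (P(X) = X - 205 = -205 + X)
F = -1827863019315483/65430063200 (F = 2 + (((-6048/21700 + 36180/(-26240)) - 159365/64349) - 27934) = 2 + (((-6048*1/21700 + 36180*(-1/26240)) - 159365/64349) - 27934) = 2 + (((-216/775 - 1809/1312) - 159365/64349) - 27934) = 2 + ((-1685367/1016800 - 159365/64349) - 27934) = 2 + (-270494013083/65430063200 - 27934) = 2 - 1827993879441883/65430063200 = -1827863019315483/65430063200 ≈ -27936.)
P(-569) + F = (-205 - 569) - 1827863019315483/65430063200 = -774 - 1827863019315483/65430063200 = -1878505888232283/65430063200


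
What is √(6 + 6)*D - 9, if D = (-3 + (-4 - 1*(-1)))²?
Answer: -9 + 72*√3 ≈ 115.71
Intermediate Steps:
D = 36 (D = (-3 + (-4 + 1))² = (-3 - 3)² = (-6)² = 36)
√(6 + 6)*D - 9 = √(6 + 6)*36 - 9 = √12*36 - 9 = (2*√3)*36 - 9 = 72*√3 - 9 = -9 + 72*√3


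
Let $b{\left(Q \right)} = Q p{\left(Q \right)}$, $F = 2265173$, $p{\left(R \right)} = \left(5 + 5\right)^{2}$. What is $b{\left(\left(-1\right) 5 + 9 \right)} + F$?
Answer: $2265573$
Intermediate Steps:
$p{\left(R \right)} = 100$ ($p{\left(R \right)} = 10^{2} = 100$)
$b{\left(Q \right)} = 100 Q$ ($b{\left(Q \right)} = Q 100 = 100 Q$)
$b{\left(\left(-1\right) 5 + 9 \right)} + F = 100 \left(\left(-1\right) 5 + 9\right) + 2265173 = 100 \left(-5 + 9\right) + 2265173 = 100 \cdot 4 + 2265173 = 400 + 2265173 = 2265573$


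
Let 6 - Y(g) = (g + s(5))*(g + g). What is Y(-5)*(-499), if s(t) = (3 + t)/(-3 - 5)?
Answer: 26946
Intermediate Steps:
s(t) = -3/8 - t/8 (s(t) = (3 + t)/(-8) = (3 + t)*(-⅛) = -3/8 - t/8)
Y(g) = 6 - 2*g*(-1 + g) (Y(g) = 6 - (g + (-3/8 - ⅛*5))*(g + g) = 6 - (g + (-3/8 - 5/8))*2*g = 6 - (g - 1)*2*g = 6 - (-1 + g)*2*g = 6 - 2*g*(-1 + g))
Y(-5)*(-499) = (6 - 2*(-5)² + 2*(-5))*(-499) = (6 - 2*25 - 10)*(-499) = (6 - 50 - 10)*(-499) = -54*(-499) = 26946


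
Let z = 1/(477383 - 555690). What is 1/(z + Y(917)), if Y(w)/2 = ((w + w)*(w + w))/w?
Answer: 78307/574460151 ≈ 0.00013631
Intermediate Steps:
Y(w) = 8*w (Y(w) = 2*(((w + w)*(w + w))/w) = 2*(((2*w)*(2*w))/w) = 2*((4*w²)/w) = 2*(4*w) = 8*w)
z = -1/78307 (z = 1/(-78307) = -1/78307 ≈ -1.2770e-5)
1/(z + Y(917)) = 1/(-1/78307 + 8*917) = 1/(-1/78307 + 7336) = 1/(574460151/78307) = 78307/574460151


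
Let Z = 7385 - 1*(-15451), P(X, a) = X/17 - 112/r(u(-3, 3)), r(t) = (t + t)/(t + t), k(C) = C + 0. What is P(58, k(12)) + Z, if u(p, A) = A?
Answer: 386366/17 ≈ 22727.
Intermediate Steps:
k(C) = C
r(t) = 1 (r(t) = (2*t)/((2*t)) = (2*t)*(1/(2*t)) = 1)
P(X, a) = -112 + X/17 (P(X, a) = X/17 - 112/1 = X*(1/17) - 112*1 = X/17 - 112 = -112 + X/17)
Z = 22836 (Z = 7385 + 15451 = 22836)
P(58, k(12)) + Z = (-112 + (1/17)*58) + 22836 = (-112 + 58/17) + 22836 = -1846/17 + 22836 = 386366/17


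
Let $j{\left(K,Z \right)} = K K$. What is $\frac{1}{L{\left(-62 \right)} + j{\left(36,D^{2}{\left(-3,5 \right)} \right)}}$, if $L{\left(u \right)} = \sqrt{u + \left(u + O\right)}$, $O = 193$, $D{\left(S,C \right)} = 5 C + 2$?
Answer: $\frac{432}{559849} - \frac{\sqrt{69}}{1679547} \approx 0.00076669$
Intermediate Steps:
$D{\left(S,C \right)} = 2 + 5 C$
$L{\left(u \right)} = \sqrt{193 + 2 u}$ ($L{\left(u \right)} = \sqrt{u + \left(u + 193\right)} = \sqrt{u + \left(193 + u\right)} = \sqrt{193 + 2 u}$)
$j{\left(K,Z \right)} = K^{2}$
$\frac{1}{L{\left(-62 \right)} + j{\left(36,D^{2}{\left(-3,5 \right)} \right)}} = \frac{1}{\sqrt{193 + 2 \left(-62\right)} + 36^{2}} = \frac{1}{\sqrt{193 - 124} + 1296} = \frac{1}{\sqrt{69} + 1296} = \frac{1}{1296 + \sqrt{69}}$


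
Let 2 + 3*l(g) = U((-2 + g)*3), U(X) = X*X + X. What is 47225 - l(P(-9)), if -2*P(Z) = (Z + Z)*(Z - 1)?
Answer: 65777/3 ≈ 21926.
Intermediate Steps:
P(Z) = -Z*(-1 + Z) (P(Z) = -(Z + Z)*(Z - 1)/2 = -2*Z*(-1 + Z)/2 = -Z*(-1 + Z))
U(X) = X + X**2 (U(X) = X**2 + X = X + X**2)
l(g) = -2/3 + (-6 + 3*g)*(-5 + 3*g)/3 (l(g) = -2/3 + (((-2 + g)*3)*(1 + (-2 + g)*3))/3 = -2/3 + ((-6 + 3*g)*(1 + (-6 + 3*g)))/3 = -2/3 + ((-6 + 3*g)*(-5 + 3*g))/3 = -2/3 + (-6 + 3*g)*(-5 + 3*g)/3)
47225 - l(P(-9)) = 47225 - (28/3 - (-99)*(1 - 1*(-9)) + 3*(-9*(1 - 1*(-9)))**2) = 47225 - (28/3 - (-99)*(1 + 9) + 3*(-9*(1 + 9))**2) = 47225 - (28/3 - (-99)*10 + 3*(-9*10)**2) = 47225 - (28/3 - 11*(-90) + 3*(-90)**2) = 47225 - (28/3 + 990 + 3*8100) = 47225 - (28/3 + 990 + 24300) = 47225 - 1*75898/3 = 47225 - 75898/3 = 65777/3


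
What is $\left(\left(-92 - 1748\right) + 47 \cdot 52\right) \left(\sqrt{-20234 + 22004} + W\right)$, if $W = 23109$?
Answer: $13957836 + 604 \sqrt{1770} \approx 1.3983 \cdot 10^{7}$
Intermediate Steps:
$\left(\left(-92 - 1748\right) + 47 \cdot 52\right) \left(\sqrt{-20234 + 22004} + W\right) = \left(\left(-92 - 1748\right) + 47 \cdot 52\right) \left(\sqrt{-20234 + 22004} + 23109\right) = \left(\left(-92 - 1748\right) + 2444\right) \left(\sqrt{1770} + 23109\right) = \left(-1840 + 2444\right) \left(23109 + \sqrt{1770}\right) = 604 \left(23109 + \sqrt{1770}\right) = 13957836 + 604 \sqrt{1770}$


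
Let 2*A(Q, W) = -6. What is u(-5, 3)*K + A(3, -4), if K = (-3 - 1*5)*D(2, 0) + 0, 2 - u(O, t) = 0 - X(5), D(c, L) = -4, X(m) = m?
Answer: 221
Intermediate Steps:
A(Q, W) = -3 (A(Q, W) = (1/2)*(-6) = -3)
u(O, t) = 7 (u(O, t) = 2 - (0 - 1*5) = 2 - (0 - 5) = 2 - 1*(-5) = 2 + 5 = 7)
K = 32 (K = (-3 - 1*5)*(-4) + 0 = (-3 - 5)*(-4) + 0 = -8*(-4) + 0 = 32 + 0 = 32)
u(-5, 3)*K + A(3, -4) = 7*32 - 3 = 224 - 3 = 221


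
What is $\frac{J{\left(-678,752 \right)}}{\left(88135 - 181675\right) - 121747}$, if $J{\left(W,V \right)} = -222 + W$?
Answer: $\frac{900}{215287} \approx 0.0041805$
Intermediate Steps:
$\frac{J{\left(-678,752 \right)}}{\left(88135 - 181675\right) - 121747} = \frac{-222 - 678}{\left(88135 - 181675\right) - 121747} = - \frac{900}{-93540 - 121747} = - \frac{900}{-215287} = \left(-900\right) \left(- \frac{1}{215287}\right) = \frac{900}{215287}$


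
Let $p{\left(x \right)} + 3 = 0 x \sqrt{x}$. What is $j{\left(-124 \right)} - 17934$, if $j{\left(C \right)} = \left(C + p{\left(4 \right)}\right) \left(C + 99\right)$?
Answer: $-14759$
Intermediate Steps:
$p{\left(x \right)} = -3$ ($p{\left(x \right)} = -3 + 0 x \sqrt{x} = -3 + 0 \sqrt{x} = -3 + 0 = -3$)
$j{\left(C \right)} = \left(-3 + C\right) \left(99 + C\right)$ ($j{\left(C \right)} = \left(C - 3\right) \left(C + 99\right) = \left(-3 + C\right) \left(99 + C\right)$)
$j{\left(-124 \right)} - 17934 = \left(-297 + \left(-124\right)^{2} + 96 \left(-124\right)\right) - 17934 = \left(-297 + 15376 - 11904\right) - 17934 = 3175 - 17934 = -14759$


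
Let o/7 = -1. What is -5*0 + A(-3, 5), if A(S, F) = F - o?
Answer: 12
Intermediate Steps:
o = -7 (o = 7*(-1) = -7)
A(S, F) = 7 + F (A(S, F) = F - 1*(-7) = F + 7 = 7 + F)
-5*0 + A(-3, 5) = -5*0 + (7 + 5) = 0 + 12 = 12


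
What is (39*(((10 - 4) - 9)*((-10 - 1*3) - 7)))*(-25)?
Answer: -58500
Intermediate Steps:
(39*(((10 - 4) - 9)*((-10 - 1*3) - 7)))*(-25) = (39*((6 - 9)*((-10 - 3) - 7)))*(-25) = (39*(-3*(-13 - 7)))*(-25) = (39*(-3*(-20)))*(-25) = (39*60)*(-25) = 2340*(-25) = -58500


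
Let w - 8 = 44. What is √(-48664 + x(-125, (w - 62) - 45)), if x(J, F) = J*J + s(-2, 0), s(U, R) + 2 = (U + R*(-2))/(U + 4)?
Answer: I*√33042 ≈ 181.77*I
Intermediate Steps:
w = 52 (w = 8 + 44 = 52)
s(U, R) = -2 + (U - 2*R)/(4 + U) (s(U, R) = -2 + (U + R*(-2))/(U + 4) = -2 + (U - 2*R)/(4 + U))
x(J, F) = -3 + J² (x(J, F) = J*J + (-8 - 1*(-2) - 2*0)/(4 - 2) = J² + (-8 + 2 + 0)/2 = J² + (½)*(-6) = J² - 3 = -3 + J²)
√(-48664 + x(-125, (w - 62) - 45)) = √(-48664 + (-3 + (-125)²)) = √(-48664 + (-3 + 15625)) = √(-48664 + 15622) = √(-33042) = I*√33042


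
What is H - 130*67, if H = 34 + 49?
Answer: -8627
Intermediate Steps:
H = 83
H - 130*67 = 83 - 130*67 = 83 - 8710 = -8627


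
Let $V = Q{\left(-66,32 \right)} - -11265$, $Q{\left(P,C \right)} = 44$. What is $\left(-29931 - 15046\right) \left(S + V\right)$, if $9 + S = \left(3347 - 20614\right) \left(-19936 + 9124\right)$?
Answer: $-8397300531608$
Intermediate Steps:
$S = 186690795$ ($S = -9 + \left(3347 - 20614\right) \left(-19936 + 9124\right) = -9 - -186690804 = -9 + 186690804 = 186690795$)
$V = 11309$ ($V = 44 - -11265 = 44 + 11265 = 11309$)
$\left(-29931 - 15046\right) \left(S + V\right) = \left(-29931 - 15046\right) \left(186690795 + 11309\right) = \left(-44977\right) 186702104 = -8397300531608$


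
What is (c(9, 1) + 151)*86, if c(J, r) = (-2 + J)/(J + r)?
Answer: 65231/5 ≈ 13046.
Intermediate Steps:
c(J, r) = (-2 + J)/(J + r)
(c(9, 1) + 151)*86 = ((-2 + 9)/(9 + 1) + 151)*86 = (7/10 + 151)*86 = (1517/10)*86 = 65231/5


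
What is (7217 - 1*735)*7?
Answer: 45374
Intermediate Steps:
(7217 - 1*735)*7 = (7217 - 735)*7 = 6482*7 = 45374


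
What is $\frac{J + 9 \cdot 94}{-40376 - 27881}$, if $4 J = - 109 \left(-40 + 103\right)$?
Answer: $\frac{3483}{273028} \approx 0.012757$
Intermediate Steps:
$J = - \frac{6867}{4}$ ($J = \frac{\left(-109\right) \left(-40 + 103\right)}{4} = \frac{\left(-109\right) 63}{4} = \frac{1}{4} \left(-6867\right) = - \frac{6867}{4} \approx -1716.8$)
$\frac{J + 9 \cdot 94}{-40376 - 27881} = \frac{- \frac{6867}{4} + 9 \cdot 94}{-40376 - 27881} = \frac{- \frac{6867}{4} + 846}{-68257} = \left(- \frac{3483}{4}\right) \left(- \frac{1}{68257}\right) = \frac{3483}{273028}$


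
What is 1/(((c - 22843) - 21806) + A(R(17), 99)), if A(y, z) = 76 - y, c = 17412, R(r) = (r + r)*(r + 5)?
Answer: -1/27909 ≈ -3.5831e-5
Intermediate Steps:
R(r) = 2*r*(5 + r) (R(r) = (2*r)*(5 + r) = 2*r*(5 + r))
1/(((c - 22843) - 21806) + A(R(17), 99)) = 1/(((17412 - 22843) - 21806) + (76 - 2*17*(5 + 17))) = 1/((-5431 - 21806) + (76 - 2*17*22)) = 1/(-27237 + (76 - 1*748)) = 1/(-27237 + (76 - 748)) = 1/(-27237 - 672) = 1/(-27909) = -1/27909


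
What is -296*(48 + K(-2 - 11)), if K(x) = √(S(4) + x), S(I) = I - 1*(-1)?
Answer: -14208 - 592*I*√2 ≈ -14208.0 - 837.21*I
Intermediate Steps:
S(I) = 1 + I (S(I) = I + 1 = 1 + I)
K(x) = √(5 + x) (K(x) = √((1 + 4) + x) = √(5 + x))
-296*(48 + K(-2 - 11)) = -296*(48 + √(5 + (-2 - 11))) = -296*(48 + √(5 - 13)) = -296*(48 + √(-8)) = -296*(48 + 2*I*√2) = -14208 - 592*I*√2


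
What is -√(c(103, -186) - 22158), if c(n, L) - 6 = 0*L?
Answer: -2*I*√5538 ≈ -148.84*I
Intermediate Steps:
c(n, L) = 6 (c(n, L) = 6 + 0*L = 6 + 0 = 6)
-√(c(103, -186) - 22158) = -√(6 - 22158) = -√(-22152) = -2*I*√5538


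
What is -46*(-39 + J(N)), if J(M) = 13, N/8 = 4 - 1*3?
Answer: 1196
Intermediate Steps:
N = 8 (N = 8*(4 - 1*3) = 8*(4 - 3) = 8*1 = 8)
-46*(-39 + J(N)) = -46*(-39 + 13) = -46*(-26) = 1196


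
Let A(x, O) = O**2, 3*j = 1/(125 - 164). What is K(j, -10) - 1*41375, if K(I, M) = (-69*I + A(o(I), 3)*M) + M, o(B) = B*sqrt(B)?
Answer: -1617502/39 ≈ -41474.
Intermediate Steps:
j = -1/117 (j = 1/(3*(125 - 164)) = (1/3)/(-39) = (1/3)*(-1/39) = -1/117 ≈ -0.0085470)
o(B) = B**(3/2)
K(I, M) = -69*I + 10*M (K(I, M) = (-69*I + 3**2*M) + M = (-69*I + 9*M) + M = -69*I + 10*M)
K(j, -10) - 1*41375 = (-69*(-1/117) + 10*(-10)) - 1*41375 = (23/39 - 100) - 41375 = -3877/39 - 41375 = -1617502/39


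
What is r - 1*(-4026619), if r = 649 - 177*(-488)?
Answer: 4113644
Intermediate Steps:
r = 87025 (r = 649 + 86376 = 87025)
r - 1*(-4026619) = 87025 - 1*(-4026619) = 87025 + 4026619 = 4113644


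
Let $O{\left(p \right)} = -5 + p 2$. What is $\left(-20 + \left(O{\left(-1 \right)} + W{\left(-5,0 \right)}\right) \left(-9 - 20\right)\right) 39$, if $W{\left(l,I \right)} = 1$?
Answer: $6006$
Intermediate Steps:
$O{\left(p \right)} = -5 + 2 p$
$\left(-20 + \left(O{\left(-1 \right)} + W{\left(-5,0 \right)}\right) \left(-9 - 20\right)\right) 39 = \left(-20 + \left(\left(-5 + 2 \left(-1\right)\right) + 1\right) \left(-9 - 20\right)\right) 39 = \left(-20 + \left(\left(-5 - 2\right) + 1\right) \left(-29\right)\right) 39 = \left(-20 + \left(-7 + 1\right) \left(-29\right)\right) 39 = \left(-20 - -174\right) 39 = \left(-20 + 174\right) 39 = 154 \cdot 39 = 6006$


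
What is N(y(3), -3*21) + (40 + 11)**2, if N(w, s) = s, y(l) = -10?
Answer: 2538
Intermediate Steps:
N(y(3), -3*21) + (40 + 11)**2 = -3*21 + (40 + 11)**2 = -63 + 51**2 = -63 + 2601 = 2538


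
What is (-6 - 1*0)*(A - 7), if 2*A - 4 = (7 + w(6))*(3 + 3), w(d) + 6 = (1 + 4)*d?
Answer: -528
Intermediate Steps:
w(d) = -6 + 5*d (w(d) = -6 + (1 + 4)*d = -6 + 5*d)
A = 95 (A = 2 + ((7 + (-6 + 5*6))*(3 + 3))/2 = 2 + ((7 + (-6 + 30))*6)/2 = 2 + ((7 + 24)*6)/2 = 2 + (31*6)/2 = 2 + (½)*186 = 2 + 93 = 95)
(-6 - 1*0)*(A - 7) = (-6 - 1*0)*(95 - 7) = (-6 + 0)*88 = -6*88 = -528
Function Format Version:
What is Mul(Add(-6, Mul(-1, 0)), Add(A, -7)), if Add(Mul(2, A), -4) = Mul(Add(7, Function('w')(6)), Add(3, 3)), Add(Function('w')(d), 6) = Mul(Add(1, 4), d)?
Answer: -528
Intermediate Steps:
Function('w')(d) = Add(-6, Mul(5, d)) (Function('w')(d) = Add(-6, Mul(Add(1, 4), d)) = Add(-6, Mul(5, d)))
A = 95 (A = Add(2, Mul(Rational(1, 2), Mul(Add(7, Add(-6, Mul(5, 6))), Add(3, 3)))) = Add(2, Mul(Rational(1, 2), Mul(Add(7, Add(-6, 30)), 6))) = Add(2, Mul(Rational(1, 2), Mul(Add(7, 24), 6))) = Add(2, Mul(Rational(1, 2), Mul(31, 6))) = Add(2, Mul(Rational(1, 2), 186)) = Add(2, 93) = 95)
Mul(Add(-6, Mul(-1, 0)), Add(A, -7)) = Mul(Add(-6, Mul(-1, 0)), Add(95, -7)) = Mul(Add(-6, 0), 88) = Mul(-6, 88) = -528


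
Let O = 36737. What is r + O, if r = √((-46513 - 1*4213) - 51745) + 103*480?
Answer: 86177 + I*√102471 ≈ 86177.0 + 320.11*I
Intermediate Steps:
r = 49440 + I*√102471 (r = √((-46513 - 4213) - 51745) + 49440 = √(-50726 - 51745) + 49440 = √(-102471) + 49440 = I*√102471 + 49440 = 49440 + I*√102471 ≈ 49440.0 + 320.11*I)
r + O = (49440 + I*√102471) + 36737 = 86177 + I*√102471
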